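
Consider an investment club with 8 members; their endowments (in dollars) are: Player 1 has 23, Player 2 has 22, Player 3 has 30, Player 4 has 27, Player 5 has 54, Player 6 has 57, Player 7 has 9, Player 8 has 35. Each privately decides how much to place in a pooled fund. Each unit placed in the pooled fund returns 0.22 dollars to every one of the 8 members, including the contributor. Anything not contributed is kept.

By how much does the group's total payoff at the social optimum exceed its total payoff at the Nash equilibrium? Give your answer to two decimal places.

195.32 dollars

The private return per contributed unit is 0.22 < 1 for everyone, so the Nash equilibrium is zero contribution and the group total is Σ E_j = 23 + 22 + 30 + 27 + 54 + 57 + 9 + 35 = 257.
Each contributed unit returns 1.760 to the group, so the social optimum is full contribution by everyone: group total = 1.760 × 257 = 452.32.
Efficiency loss = (1.760 − 1) × 257 = 195.32.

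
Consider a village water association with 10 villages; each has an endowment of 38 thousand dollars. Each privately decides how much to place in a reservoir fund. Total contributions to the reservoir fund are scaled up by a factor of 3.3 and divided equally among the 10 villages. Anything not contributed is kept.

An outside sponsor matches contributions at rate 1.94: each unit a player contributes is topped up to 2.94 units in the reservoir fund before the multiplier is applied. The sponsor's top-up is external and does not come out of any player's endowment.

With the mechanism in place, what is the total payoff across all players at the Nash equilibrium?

380.00 thousand dollars

Even with the mechanism, each unit contributed returns only 3.3 × 2.94 / 10 = 0.9702 per unit of net cost, so contributing nothing is still dominant.
Everyone keeps their endowment and the group total is 10 × 38 = 380.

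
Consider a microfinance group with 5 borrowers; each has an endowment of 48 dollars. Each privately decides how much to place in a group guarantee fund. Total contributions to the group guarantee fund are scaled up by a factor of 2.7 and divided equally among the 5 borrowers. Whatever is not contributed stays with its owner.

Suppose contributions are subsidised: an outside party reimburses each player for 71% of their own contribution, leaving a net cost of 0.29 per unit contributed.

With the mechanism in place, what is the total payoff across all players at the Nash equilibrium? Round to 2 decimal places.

818.40 dollars

The effective private return per unit is now (2.7/5) / 0.29 = 1.8621 > 1, so every player's dominant strategy flips to full contribution.
At the Nash equilibrium everyone contributes 48. Group total payoff = 5 × (48 × 0.71 + 2.7 × 48) = 818.40.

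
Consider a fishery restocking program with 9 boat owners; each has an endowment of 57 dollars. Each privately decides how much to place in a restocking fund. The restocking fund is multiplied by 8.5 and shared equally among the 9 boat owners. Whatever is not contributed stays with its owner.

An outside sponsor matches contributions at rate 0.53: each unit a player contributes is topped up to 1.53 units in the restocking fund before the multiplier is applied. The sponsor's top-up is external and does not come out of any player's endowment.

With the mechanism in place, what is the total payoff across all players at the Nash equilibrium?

6671.57 dollars

The effective private return per unit is now 8.5 × 1.53 / 9 = 1.4450 > 1, so every player's dominant strategy flips to full contribution.
So the Nash equilibrium is full contribution by all 9; the group earns 8.5 × 1.53 × 513 = 6671.57.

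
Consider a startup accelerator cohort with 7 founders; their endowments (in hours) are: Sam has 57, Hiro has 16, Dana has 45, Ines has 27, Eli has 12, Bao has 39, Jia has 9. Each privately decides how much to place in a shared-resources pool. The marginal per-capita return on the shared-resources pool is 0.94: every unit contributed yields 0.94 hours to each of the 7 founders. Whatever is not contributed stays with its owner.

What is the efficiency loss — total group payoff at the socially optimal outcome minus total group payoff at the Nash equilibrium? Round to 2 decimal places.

1143.90 hours

The private return per contributed unit is 0.94 < 1 for everyone, so the Nash equilibrium is zero contribution and the group total is Σ E_j = 57 + 16 + 45 + 27 + 12 + 39 + 9 = 205.
Each contributed unit returns 6.580 to the group, so the social optimum is full contribution by everyone: group total = 6.580 × 205 = 1348.90.
Efficiency loss = (6.580 − 1) × 205 = 1143.90.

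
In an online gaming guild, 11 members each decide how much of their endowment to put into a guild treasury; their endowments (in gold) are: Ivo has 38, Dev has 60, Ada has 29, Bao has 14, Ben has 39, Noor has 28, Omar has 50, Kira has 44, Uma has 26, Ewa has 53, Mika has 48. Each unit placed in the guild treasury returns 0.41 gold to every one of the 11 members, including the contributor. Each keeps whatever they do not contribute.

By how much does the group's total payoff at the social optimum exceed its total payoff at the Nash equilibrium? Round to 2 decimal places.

The private return per contributed unit is 0.41 < 1 for everyone, so the Nash equilibrium is zero contribution and the group total is Σ E_j = 38 + 60 + 29 + 14 + 39 + 28 + 50 + 44 + 26 + 53 + 48 = 429.
Each contributed unit returns 4.510 to the group, so the social optimum is full contribution by everyone: group total = 4.510 × 429 = 1934.79.
Efficiency loss = (4.510 − 1) × 429 = 1505.79.

1505.79 gold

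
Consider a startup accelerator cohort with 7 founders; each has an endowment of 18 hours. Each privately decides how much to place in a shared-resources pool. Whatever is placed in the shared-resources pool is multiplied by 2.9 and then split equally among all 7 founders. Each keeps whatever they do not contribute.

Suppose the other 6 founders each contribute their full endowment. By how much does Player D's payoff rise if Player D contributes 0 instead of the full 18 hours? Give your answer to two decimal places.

Switching from a contribution of 18 to 0 lets Player D keep an extra 18 hours, but lowers the shared-resources pool by 18, which costs Player D their own share of that drop: 2.9/7 × 18 = 7.46.
Net gain = 18 − 7.46 = 10.54. The private return per contributed unit (0.4143) is below 1, so free-riding is indeed the best response regardless of what the others do.

10.54 hours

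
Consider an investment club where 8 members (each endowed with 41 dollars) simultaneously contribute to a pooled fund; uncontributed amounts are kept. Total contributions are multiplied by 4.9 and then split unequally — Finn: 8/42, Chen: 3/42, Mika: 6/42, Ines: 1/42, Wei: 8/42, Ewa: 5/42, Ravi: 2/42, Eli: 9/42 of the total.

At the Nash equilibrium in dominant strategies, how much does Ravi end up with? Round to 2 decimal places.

50.57 dollars

A player with share s gets back 4.9·s per unit contributed, so full contribution is dominant for anyone with s > 1/4.9 = 0.2041 and zero contribution is dominant for anyone below.
The only share above 0.2041 is Eli's 9/42, contributing 41; the remaining 7 contribute 0. Total contributed: 41.
Ravi keeps 41 and receives 4.9 × 41 × 2/42 = 9.57 from the pooled fund, for a payoff of 50.57.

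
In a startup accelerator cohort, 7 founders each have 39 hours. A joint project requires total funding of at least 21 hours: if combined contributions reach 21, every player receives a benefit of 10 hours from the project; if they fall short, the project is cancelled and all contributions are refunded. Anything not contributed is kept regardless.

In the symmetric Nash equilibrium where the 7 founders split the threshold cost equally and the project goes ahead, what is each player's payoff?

46 hours

Equal share of the threshold: 21/7 = 3.
At this profile no one gains by cutting their contribution: any cut drops the total below 21, the project is cancelled, contributions are refunded, and the deviator ends with 39, which is less than 39 − 3 + 10 = 46. Contributing more than 3 just wastes the excess. So contributing exactly 3 is a best response.
Each player's payoff: 39 − 3 + 10 = 46.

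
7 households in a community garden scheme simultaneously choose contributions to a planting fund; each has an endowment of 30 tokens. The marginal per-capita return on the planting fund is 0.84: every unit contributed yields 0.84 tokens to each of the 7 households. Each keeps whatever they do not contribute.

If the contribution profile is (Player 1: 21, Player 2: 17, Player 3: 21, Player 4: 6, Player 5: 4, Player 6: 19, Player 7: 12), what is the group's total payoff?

Total contributed: 21 + 17 + 21 + 6 + 4 + 19 + 12 = 100; total kept: 7 × 30 − 100 = 110.
The planting fund pays out 0.84 × 7 × 100 = 588.00 in aggregate.
Group total = 110 + 588.00 = 698.00.

698.00 tokens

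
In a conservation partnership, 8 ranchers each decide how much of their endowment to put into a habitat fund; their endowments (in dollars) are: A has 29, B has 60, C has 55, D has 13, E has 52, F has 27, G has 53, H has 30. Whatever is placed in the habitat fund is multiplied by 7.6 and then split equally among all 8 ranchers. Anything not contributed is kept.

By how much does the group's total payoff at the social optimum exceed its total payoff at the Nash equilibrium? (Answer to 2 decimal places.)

The private return per contributed unit is 7.6/8 = 0.9500 < 1 for every player regardless of endowment, so the Nash equilibrium is zero contribution and the group total is Σ E_j = 29 + 60 + 55 + 13 + 52 + 27 + 53 + 30 = 319.
Each contributed unit returns 7.600 to the group, so the social optimum is full contribution by everyone: group total = 7.600 × 319 = 2424.40.
Efficiency loss = (7.600 − 1) × 319 = 2105.40.

2105.40 dollars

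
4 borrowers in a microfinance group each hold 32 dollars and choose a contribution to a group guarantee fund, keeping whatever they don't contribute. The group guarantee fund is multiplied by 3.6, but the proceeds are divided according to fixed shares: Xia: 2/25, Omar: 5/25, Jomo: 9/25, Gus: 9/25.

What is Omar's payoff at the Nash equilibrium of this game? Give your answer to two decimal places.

A player with share s gets back 3.6·s per unit contributed, so full contribution is dominant for anyone with s > 1/3.6 = 0.2778 and zero contribution is dominant for anyone below.
Jomo and Gus clear that bar, contributing 32 each; the remaining 2 contribute 0. Total contributed: 64.
Omar keeps 32 and receives 3.6 × 64 × 5/25 = 46.08 from the group guarantee fund, for a payoff of 78.08.

78.08 dollars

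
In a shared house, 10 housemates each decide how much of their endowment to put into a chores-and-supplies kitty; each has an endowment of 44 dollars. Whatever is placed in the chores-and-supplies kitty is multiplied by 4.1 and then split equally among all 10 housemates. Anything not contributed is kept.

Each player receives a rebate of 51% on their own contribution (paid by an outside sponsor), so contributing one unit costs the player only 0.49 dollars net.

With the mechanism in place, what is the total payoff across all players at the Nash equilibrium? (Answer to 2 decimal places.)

440.00 dollars

The effective private return is (4.1/10) / 0.49 = 0.8367, which is still under 1, so the mechanism doesn't change anyone's dominant strategy: zero contribution.
Everyone keeps their endowment and the group total is 10 × 44 = 440.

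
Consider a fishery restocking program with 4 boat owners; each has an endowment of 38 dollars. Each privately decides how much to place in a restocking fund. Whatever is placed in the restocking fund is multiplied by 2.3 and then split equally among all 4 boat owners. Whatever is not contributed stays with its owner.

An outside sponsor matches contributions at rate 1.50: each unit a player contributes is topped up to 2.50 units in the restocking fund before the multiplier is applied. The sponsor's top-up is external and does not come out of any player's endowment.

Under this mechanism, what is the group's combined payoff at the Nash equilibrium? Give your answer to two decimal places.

Under the mechanism each unit contributed yields 2.3 × 2.50 / 4 = 1.4375 back to its contributor per unit of net cost, which exceeds 1, making full contribution the dominant choice for everyone.
At the Nash equilibrium everyone contributes 38. Group total payoff = 2.3 × 2.50 × 152 = 874.00.

874.00 dollars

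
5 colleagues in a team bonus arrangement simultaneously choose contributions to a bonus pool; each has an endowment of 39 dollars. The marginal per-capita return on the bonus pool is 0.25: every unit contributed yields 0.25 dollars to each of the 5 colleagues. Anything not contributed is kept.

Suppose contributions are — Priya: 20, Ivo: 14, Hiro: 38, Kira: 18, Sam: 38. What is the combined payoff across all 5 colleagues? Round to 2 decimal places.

Total contributed: 20 + 14 + 38 + 18 + 38 = 128; total kept: 5 × 39 − 128 = 67.
The bonus pool pays out 0.25 × 5 × 128 = 160.00 in aggregate.
Group total = 67 + 160.00 = 227.00.

227.00 dollars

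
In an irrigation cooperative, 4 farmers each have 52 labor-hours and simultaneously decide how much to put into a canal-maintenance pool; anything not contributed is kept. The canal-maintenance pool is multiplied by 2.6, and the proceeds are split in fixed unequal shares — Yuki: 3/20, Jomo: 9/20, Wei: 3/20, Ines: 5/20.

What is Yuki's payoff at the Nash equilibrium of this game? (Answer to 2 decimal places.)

72.28 labor-hours

A player with share s gets back 2.6·s per unit contributed, so full contribution is dominant for anyone with s > 1/2.6 = 0.3846 and zero contribution is dominant for anyone below.
The only share above 0.3846 is Jomo's 9/20, contributing 52; the remaining 3 contribute 0. Total contributed: 52.
Yuki keeps 52 and receives 2.6 × 52 × 3/20 = 20.28 from the canal-maintenance pool, for a payoff of 72.28.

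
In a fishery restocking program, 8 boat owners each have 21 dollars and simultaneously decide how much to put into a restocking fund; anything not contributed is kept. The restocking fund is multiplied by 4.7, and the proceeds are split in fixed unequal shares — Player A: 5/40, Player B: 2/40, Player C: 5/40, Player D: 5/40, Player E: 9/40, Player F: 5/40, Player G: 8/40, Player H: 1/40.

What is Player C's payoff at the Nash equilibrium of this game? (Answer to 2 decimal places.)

Each unit j contributes comes back to j as 4.7 × (j's share), so j prefers to contribute only if that share exceeds 1/4.7 = 0.2128; otherwise keeping the unit dominates.
The only share above 0.2128 is Player E's 9/40, contributing 21; the remaining 7 contribute 0. Total contributed: 21.
Player C keeps 21 and receives 4.7 × 21 × 5/40 = 12.34 from the restocking fund, for a payoff of 33.34.

33.34 dollars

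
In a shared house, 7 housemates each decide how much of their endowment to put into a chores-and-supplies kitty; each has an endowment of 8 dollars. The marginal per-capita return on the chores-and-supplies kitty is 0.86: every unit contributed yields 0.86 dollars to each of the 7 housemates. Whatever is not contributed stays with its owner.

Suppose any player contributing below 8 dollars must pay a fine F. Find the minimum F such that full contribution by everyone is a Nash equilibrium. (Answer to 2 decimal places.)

Given the others contribute fully, the best deviation is to contribute 0 (any partial contribution still incurs the fine and gives up units whose private return 0.86 is below 1).
Deviating from 8 to 0 saves 8 dollars but forfeits the deviator's share of the drop in the chores-and-supplies kitty: 0.86 × 8 = 6.88.
So the deviation gain is 8 − 6.88 = 1.12, and the fine must be at least 1.12 dollars to wipe it out.

1.12 dollars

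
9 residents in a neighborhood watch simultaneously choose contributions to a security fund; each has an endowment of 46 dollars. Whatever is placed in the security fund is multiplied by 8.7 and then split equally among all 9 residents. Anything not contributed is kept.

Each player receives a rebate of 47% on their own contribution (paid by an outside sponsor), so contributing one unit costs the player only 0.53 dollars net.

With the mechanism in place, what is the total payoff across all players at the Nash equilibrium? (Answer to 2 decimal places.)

3796.38 dollars

With the mechanism, a contributed unit returns (8.7/9) / 0.53 = 1.8239 per unit of net cost to the contributor — now above 1 — so contributing fully is weakly dominant for every player.
So the Nash equilibrium is full contribution by all 9; the group earns 9 × (46 × 0.47 + 8.7 × 46) = 3796.38.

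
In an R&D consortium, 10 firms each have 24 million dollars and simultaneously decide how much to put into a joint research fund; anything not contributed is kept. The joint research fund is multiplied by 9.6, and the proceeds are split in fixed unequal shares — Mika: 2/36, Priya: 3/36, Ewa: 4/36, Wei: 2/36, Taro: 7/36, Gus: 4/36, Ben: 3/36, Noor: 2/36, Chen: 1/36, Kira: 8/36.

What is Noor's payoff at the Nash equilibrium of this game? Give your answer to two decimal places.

Each unit j contributes comes back to j as 9.6 × (j's share), so j prefers to contribute only if that share exceeds 1/9.6 = 0.1042; otherwise keeping the unit dominates.
Ewa, Taro, Gus and Kira clear that bar, contributing 24 each; the remaining 6 contribute 0. Total contributed: 96.
Noor keeps 24 and receives 9.6 × 96 × 2/36 = 51.20 from the joint research fund, for a payoff of 75.20.

75.20 million dollars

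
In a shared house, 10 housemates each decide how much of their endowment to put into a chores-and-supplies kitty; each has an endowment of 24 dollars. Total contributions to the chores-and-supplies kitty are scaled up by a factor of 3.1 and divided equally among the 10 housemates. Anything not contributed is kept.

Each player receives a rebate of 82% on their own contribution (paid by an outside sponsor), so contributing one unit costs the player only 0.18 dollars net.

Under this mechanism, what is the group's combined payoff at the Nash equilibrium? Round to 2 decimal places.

With the mechanism, a contributed unit returns (3.1/10) / 0.18 = 1.7222 per unit of net cost to the contributor — now above 1 — so contributing fully is weakly dominant for every player.
At the Nash equilibrium everyone contributes 24. Group total payoff = 10 × (24 × 0.82 + 3.1 × 24) = 940.80.

940.80 dollars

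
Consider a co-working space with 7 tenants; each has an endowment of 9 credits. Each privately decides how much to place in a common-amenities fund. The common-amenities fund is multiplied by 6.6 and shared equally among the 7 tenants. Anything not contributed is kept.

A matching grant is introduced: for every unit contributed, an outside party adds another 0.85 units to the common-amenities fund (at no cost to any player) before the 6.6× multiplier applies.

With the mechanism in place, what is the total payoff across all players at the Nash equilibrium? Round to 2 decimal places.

Under the mechanism each unit contributed yields 6.6 × 1.85 / 7 = 1.7443 back to its contributor per unit of net cost, which exceeds 1, making full contribution the dominant choice for everyone.
At the Nash equilibrium everyone contributes 9. Group total payoff = 6.6 × 1.85 × 63 = 769.23.

769.23 credits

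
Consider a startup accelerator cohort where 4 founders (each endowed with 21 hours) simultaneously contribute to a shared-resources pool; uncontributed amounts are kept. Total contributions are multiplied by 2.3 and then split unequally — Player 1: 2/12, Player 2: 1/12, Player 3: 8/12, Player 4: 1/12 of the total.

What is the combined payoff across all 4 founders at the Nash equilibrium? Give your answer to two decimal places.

111.30 hours

For player j, contributing a unit is worthwhile iff 2.3 × (j's share) ≥ 1, i.e. iff j's share is at least 0.4348.
Player 3 alone (share 8/12) is above the threshold, contributing 21; the remaining 3 contribute 0. Total contributed: 21.
The shared-resources pool pays out 2.3 × 21 = 48.30 in total (split across the unequal shares, but the aggregate is all that matters for the group sum).
The 3 free-riders keep 21 each, adding 63. Group total = 63 + 48.30 = 111.30.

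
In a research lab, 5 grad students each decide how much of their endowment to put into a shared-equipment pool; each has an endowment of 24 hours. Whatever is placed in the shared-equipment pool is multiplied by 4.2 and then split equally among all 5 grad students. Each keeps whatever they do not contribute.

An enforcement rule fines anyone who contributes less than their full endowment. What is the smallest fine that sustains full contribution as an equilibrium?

Given the others contribute fully, the best deviation is to contribute 0 (any partial contribution still incurs the fine and gives up units whose private return 0.8400 is below 1).
Deviating from 24 to 0 saves 24 hours but forfeits the deviator's share of the drop in the shared-equipment pool: 4.2/5 × 24 = 20.16.
So the deviation gain is 24 − 20.16 = 3.84, and the fine must be at least 3.84 hours to wipe it out.

3.84 hours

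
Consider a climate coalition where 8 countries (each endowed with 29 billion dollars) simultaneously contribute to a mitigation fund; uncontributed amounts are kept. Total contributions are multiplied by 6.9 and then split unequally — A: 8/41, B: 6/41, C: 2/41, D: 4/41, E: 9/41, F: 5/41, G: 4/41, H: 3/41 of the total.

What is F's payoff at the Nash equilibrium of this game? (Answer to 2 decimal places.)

102.21 billion dollars

A player with share s gets back 6.9·s per unit contributed, so full contribution is dominant for anyone with s > 1/6.9 = 0.1449 and zero contribution is dominant for anyone below.
A, B and E are above the threshold, contributing 29 each; the remaining 5 contribute 0. Total contributed: 87.
F keeps 29 and receives 6.9 × 87 × 5/41 = 73.21 from the mitigation fund, for a payoff of 102.21.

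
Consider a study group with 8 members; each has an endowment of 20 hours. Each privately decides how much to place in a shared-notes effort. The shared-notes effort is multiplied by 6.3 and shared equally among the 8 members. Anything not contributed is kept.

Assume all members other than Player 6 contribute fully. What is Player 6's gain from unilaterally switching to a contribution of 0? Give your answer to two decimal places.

4.25 hours

Switching from a contribution of 20 to 0 lets Player 6 keep an extra 20 hours, but lowers the shared-notes effort by 20, which costs Player 6 their own share of that drop: 6.3/8 × 20 = 15.75.
Net gain = 20 − 15.75 = 4.25. The private return per contributed unit (0.7875) is below 1, so free-riding is indeed the best response regardless of what the others do.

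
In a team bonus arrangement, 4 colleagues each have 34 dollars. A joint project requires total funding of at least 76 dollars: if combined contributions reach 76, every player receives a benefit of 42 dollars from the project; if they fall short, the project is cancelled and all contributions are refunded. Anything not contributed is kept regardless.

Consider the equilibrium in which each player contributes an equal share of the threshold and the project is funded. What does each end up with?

Equal share of the threshold: 76/4 = 19.
At this profile no one gains by cutting their contribution: any cut drops the total below 76, the project is cancelled, contributions are refunded, and the deviator ends with 34, which is less than 34 − 19 + 42 = 57. Contributing more than 19 just wastes the excess. So contributing exactly 19 is a best response.
Each player's payoff: 34 − 19 + 42 = 57.

57 dollars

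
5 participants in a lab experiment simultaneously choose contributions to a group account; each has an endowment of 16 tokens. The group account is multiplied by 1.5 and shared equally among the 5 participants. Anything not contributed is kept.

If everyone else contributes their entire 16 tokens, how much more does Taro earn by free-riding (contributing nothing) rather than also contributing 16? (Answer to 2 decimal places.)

11.20 tokens

Switching from a contribution of 16 to 0 lets Taro keep an extra 16 tokens, but lowers the group account by 16, which costs Taro their own share of that drop: 1.5/5 × 16 = 4.80.
Net gain = 16 − 4.80 = 11.20. The private return per contributed unit (0.3000) is below 1, so free-riding is indeed the best response regardless of what the others do.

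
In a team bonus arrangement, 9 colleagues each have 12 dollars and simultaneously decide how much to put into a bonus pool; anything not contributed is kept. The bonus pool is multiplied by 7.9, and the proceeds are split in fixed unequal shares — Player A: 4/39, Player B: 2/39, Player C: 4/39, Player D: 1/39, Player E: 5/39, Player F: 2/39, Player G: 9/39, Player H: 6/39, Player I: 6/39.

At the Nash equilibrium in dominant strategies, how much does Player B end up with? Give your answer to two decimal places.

31.45 dollars

A player with share s gets back 7.9·s per unit contributed, so full contribution is dominant for anyone with s > 1/7.9 = 0.1266 and zero contribution is dominant for anyone below.
The shares above 0.1266 belong to Player E, Player G, Player H and Player I, contributing 12 each; the remaining 5 contribute 0. Total contributed: 48.
Player B keeps 12 and receives 7.9 × 48 × 2/39 = 19.45 from the bonus pool, for a payoff of 31.45.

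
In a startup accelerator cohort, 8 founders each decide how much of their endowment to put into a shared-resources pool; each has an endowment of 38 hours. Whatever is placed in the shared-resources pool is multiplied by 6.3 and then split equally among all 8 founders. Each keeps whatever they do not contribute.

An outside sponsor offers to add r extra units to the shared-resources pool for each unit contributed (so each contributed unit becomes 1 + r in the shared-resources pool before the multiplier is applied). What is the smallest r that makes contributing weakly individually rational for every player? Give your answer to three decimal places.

0.270

With matching at rate r, one contributed unit becomes (1 + r) in the shared-resources pool and returns 6.3 × (1 + r) / 8 to the contributor.
Setting this equal to 1: 1 + r = 8/6.3 = 1.2698.
So the minimum matching rate is r = 1.2698 − 1 = 0.270.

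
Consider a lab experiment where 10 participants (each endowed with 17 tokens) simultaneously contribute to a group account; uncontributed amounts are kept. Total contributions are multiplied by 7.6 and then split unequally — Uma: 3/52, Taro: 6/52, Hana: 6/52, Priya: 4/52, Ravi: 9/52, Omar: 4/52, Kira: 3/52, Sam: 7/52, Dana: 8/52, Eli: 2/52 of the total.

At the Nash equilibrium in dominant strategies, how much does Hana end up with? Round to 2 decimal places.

61.72 tokens

A player with share s gets back 7.6·s per unit contributed, so full contribution is dominant for anyone with s > 1/7.6 = 0.1316 and zero contribution is dominant for anyone below.
The shares above 0.1316 belong to Ravi, Sam and Dana, contributing 17 each; the remaining 7 contribute 0. Total contributed: 51.
Hana keeps 17 and receives 7.6 × 51 × 6/52 = 44.72 from the group account, for a payoff of 61.72.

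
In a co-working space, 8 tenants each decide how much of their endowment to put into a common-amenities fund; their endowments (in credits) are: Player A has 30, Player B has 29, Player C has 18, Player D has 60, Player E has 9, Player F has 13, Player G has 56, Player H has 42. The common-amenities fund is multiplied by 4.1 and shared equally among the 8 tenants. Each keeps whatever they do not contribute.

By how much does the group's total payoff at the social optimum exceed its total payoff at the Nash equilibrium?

796.70 credits

The private return per contributed unit is 4.1/8 = 0.5125 < 1 for every player regardless of endowment, so the Nash equilibrium is zero contribution and the group total is Σ E_j = 30 + 29 + 18 + 60 + 9 + 13 + 56 + 42 = 257.
Each contributed unit returns 4.100 to the group, so the social optimum is full contribution by everyone: group total = 4.100 × 257 = 1053.70.
Efficiency loss = (4.100 − 1) × 257 = 796.70.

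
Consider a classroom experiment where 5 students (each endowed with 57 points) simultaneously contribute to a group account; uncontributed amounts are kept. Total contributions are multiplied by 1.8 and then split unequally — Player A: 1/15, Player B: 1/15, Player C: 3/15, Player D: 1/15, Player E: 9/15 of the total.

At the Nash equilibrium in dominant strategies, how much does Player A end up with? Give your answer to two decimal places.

63.84 points

Player j's private return per contributed unit is 1.8 × (j's share). Contributing is weakly dominant for j when that share is at least 1/1.8 = 0.5556, and contributing 0 is dominant otherwise.
The only share above 0.5556 is Player E's 9/15, contributing 57; the remaining 4 contribute 0. Total contributed: 57.
Player A keeps 57 and receives 1.8 × 57 × 1/15 = 6.84 from the group account, for a payoff of 63.84.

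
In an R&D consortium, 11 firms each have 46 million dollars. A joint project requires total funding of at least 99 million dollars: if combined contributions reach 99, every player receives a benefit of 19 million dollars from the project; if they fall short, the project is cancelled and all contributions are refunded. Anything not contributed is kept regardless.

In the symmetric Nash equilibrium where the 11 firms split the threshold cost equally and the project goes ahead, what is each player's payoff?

56 million dollars

Equal share of the threshold: 99/11 = 9.
At this profile no one gains by cutting their contribution: any cut drops the total below 99, the project is cancelled, contributions are refunded, and the deviator ends with 46, which is less than 46 − 9 + 19 = 56. Contributing more than 9 just wastes the excess. So contributing exactly 9 is a best response.
Each player's payoff: 46 − 9 + 19 = 56.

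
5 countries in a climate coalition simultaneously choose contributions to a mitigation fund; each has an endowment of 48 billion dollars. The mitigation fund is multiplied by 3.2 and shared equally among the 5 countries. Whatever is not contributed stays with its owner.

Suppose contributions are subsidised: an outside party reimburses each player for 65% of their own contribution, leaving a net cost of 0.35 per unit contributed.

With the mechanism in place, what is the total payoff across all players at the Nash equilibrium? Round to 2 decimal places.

924.00 billion dollars

The effective private return per unit is now (3.2/5) / 0.35 = 1.8286 > 1, so every player's dominant strategy flips to full contribution.
So the Nash equilibrium is full contribution by all 5; the group earns 5 × (48 × 0.65 + 3.2 × 48) = 924.00.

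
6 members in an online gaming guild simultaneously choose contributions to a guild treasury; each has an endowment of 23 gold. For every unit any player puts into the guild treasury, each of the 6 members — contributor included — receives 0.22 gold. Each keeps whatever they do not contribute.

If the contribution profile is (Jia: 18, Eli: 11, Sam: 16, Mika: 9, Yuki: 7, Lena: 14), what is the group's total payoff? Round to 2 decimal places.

162.00 gold

Total contributed: 18 + 11 + 16 + 9 + 7 + 14 = 75; total kept: 6 × 23 − 75 = 63.
The guild treasury pays out 0.22 × 6 × 75 = 99.00 in aggregate.
Group total = 63 + 99.00 = 162.00.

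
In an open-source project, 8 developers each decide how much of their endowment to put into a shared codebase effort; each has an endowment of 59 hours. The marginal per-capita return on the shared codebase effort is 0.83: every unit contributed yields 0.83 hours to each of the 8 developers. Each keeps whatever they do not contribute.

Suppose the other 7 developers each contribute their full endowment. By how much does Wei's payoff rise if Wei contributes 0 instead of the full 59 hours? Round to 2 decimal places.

Switching from a contribution of 59 to 0 lets Wei keep an extra 59 hours, but lowers the shared codebase effort by 59, which costs Wei their own share of that drop: 0.83 × 59 = 48.97.
Net gain = 59 − 48.97 = 10.03. The private return per contributed unit (0.83) is below 1, so free-riding is indeed the best response regardless of what the others do.

10.03 hours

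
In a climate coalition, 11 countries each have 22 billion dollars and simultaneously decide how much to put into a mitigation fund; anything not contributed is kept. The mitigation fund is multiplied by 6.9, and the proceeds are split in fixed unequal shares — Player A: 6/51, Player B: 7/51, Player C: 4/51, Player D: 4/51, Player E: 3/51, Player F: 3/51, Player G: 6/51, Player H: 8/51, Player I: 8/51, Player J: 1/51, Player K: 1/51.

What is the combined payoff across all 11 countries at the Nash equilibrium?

Each unit j contributes comes back to j as 6.9 × (j's share), so j prefers to contribute only if that share exceeds 1/6.9 = 0.1449; otherwise keeping the unit dominates.
Player H and Player I clear that bar, contributing 22 each; the remaining 9 contribute 0. Total contributed: 44.
The mitigation fund pays out 6.9 × 44 = 303.60 in total (split across the unequal shares, but the aggregate is all that matters for the group sum).
The 9 free-riders keep 22 each, adding 198. Group total = 198 + 303.60 = 501.60.

501.60 billion dollars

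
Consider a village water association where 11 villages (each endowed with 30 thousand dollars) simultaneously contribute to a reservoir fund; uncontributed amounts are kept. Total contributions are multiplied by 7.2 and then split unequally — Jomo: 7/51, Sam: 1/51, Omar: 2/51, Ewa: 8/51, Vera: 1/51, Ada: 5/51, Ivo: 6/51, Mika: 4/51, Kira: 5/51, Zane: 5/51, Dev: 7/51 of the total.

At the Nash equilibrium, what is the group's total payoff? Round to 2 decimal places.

For player j, contributing a unit is worthwhile iff 7.2 × (j's share) ≥ 1, i.e. iff j's share is at least 0.1389.
The only share above 0.1389 is Ewa's 8/51, contributing 30; the remaining 10 contribute 0. Total contributed: 30.
The reservoir fund pays out 7.2 × 30 = 216.00 in total (split across the unequal shares, but the aggregate is all that matters for the group sum).
The 10 free-riders keep 30 each, adding 300. Group total = 300 + 216.00 = 516.00.

516.00 thousand dollars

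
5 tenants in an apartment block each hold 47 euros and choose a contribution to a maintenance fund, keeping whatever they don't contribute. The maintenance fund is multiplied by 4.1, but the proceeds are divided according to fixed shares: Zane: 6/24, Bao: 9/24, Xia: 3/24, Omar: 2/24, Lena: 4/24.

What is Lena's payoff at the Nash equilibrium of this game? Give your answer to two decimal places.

111.23 euros

A player with share s gets back 4.1·s per unit contributed, so full contribution is dominant for anyone with s > 1/4.1 = 0.2439 and zero contribution is dominant for anyone below.
Zane and Bao clear that bar, contributing 47 each; the remaining 3 contribute 0. Total contributed: 94.
Lena keeps 47 and receives 4.1 × 94 × 4/24 = 64.23 from the maintenance fund, for a payoff of 111.23.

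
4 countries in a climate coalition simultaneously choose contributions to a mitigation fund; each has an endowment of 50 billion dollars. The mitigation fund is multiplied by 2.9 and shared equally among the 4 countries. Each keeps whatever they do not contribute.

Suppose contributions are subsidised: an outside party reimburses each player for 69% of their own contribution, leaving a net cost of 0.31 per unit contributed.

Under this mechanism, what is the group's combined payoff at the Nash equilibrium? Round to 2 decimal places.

With the mechanism, a contributed unit returns (2.9/4) / 0.31 = 2.3387 per unit of net cost to the contributor — now above 1 — so contributing fully is weakly dominant for every player.
At the Nash equilibrium everyone contributes 50. Group total payoff = 4 × (50 × 0.69 + 2.9 × 50) = 718.00.

718.00 billion dollars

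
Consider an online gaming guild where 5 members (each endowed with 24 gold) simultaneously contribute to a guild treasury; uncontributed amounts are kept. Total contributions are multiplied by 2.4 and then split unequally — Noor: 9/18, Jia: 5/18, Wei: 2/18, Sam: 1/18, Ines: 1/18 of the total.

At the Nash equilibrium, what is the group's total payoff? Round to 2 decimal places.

153.60 gold

For player j, contributing a unit is worthwhile iff 2.4 × (j's share) ≥ 1, i.e. iff j's share is at least 0.4167.
Only Noor (9/18) clears that bar, contributing 24; the remaining 4 contribute 0. Total contributed: 24.
The guild treasury pays out 2.4 × 24 = 57.60 in total (split across the unequal shares, but the aggregate is all that matters for the group sum).
The 4 free-riders keep 24 each, adding 96. Group total = 96 + 57.60 = 153.60.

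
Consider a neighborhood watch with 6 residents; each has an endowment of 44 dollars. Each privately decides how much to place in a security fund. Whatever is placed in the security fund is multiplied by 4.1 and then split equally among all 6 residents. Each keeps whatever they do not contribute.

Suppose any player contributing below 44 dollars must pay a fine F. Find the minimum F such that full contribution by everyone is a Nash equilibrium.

13.93 dollars

Given the others contribute fully, the best deviation is to contribute 0 (any partial contribution still incurs the fine and gives up units whose private return 0.6833 is below 1).
Deviating from 44 to 0 saves 44 dollars but forfeits the deviator's share of the drop in the security fund: 4.1/6 × 44 = 30.07.
So the deviation gain is 44 − 30.07 = 13.93, and the fine must be at least 13.93 dollars to wipe it out.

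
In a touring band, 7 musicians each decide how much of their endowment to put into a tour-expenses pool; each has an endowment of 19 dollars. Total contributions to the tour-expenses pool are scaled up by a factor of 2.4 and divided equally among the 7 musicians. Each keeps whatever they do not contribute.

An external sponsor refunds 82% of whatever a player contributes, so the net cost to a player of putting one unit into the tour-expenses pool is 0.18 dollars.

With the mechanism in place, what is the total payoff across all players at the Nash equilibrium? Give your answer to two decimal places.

428.26 dollars

With the mechanism, a contributed unit returns (2.4/7) / 0.18 = 1.9048 per unit of net cost to the contributor — now above 1 — so contributing fully is weakly dominant for every player.
So the Nash equilibrium is full contribution by all 7; the group earns 7 × (19 × 0.82 + 2.4 × 19) = 428.26.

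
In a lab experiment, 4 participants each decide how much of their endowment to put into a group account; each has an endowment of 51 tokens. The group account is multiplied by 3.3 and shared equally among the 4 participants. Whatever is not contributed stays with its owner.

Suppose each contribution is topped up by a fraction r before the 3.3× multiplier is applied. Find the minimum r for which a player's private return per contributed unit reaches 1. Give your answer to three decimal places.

With matching at rate r, one contributed unit becomes (1 + r) in the group account and returns 3.3 × (1 + r) / 4 to the contributor.
Setting this equal to 1: 1 + r = 4/3.3 = 1.2121.
So the minimum matching rate is r = 1.2121 − 1 = 0.212.

0.212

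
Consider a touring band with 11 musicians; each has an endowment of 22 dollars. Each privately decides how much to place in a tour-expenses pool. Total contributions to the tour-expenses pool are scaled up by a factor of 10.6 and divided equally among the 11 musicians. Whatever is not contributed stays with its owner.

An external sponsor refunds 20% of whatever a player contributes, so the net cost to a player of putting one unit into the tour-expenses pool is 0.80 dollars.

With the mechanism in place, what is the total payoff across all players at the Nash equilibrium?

The effective private return per unit is now (10.6/11) / 0.80 = 1.2045 > 1, so every player's dominant strategy flips to full contribution.
At the Nash equilibrium everyone contributes 22. Group total payoff = 11 × (22 × 0.20 + 10.6 × 22) = 2613.60.

2613.60 dollars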